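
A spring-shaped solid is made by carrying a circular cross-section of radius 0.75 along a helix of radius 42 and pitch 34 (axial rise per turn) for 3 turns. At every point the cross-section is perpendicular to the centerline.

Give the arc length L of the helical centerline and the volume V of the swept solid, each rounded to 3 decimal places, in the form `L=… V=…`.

L=798.225 V=1410.580

2πR = 2π·42 = 263.893783
per-turn = √(263.893783² + 34²) = √(69639.9287 + 1156) = √70795.9287 = 266.075043
L = 3 × 266.075043 = 798.225130
V = π·0.75² × L = 1.767146 × 798.225130 = 1410.580240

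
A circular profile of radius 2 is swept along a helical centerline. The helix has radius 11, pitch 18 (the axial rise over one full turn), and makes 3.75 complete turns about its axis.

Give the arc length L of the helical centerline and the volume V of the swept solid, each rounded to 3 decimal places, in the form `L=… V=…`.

2πR = 2π·11 = 69.115038
per-turn = √(69.115038² + 18²) = √(4776.8885 + 324) = √5100.8885 = 71.420505
L = 3.75 × 71.420505 = 267.826894
V = π·2² × L = 12.566371 × 267.826894 = 3365.612006

L=267.827 V=3365.612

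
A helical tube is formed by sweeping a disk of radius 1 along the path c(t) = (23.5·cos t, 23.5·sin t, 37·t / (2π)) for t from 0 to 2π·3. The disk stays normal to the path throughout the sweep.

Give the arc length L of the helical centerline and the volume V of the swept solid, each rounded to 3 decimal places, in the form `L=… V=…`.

2πR = 2π·23.5 = 147.654855
per-turn = √(147.654855² + 37²) = √(21801.9561 + 1369) = √23170.9561 = 152.220091
L = 3 × 152.220091 = 456.660273
V = π·1² × L = 3.141593 × 456.660273 = 1434.640559

L=456.660 V=1434.641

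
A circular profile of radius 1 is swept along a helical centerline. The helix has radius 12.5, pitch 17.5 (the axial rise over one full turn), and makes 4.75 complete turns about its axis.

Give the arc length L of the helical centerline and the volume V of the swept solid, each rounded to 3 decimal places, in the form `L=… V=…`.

2πR = 2π·12.5 = 78.539816
per-turn = √(78.539816² + 17.5²) = √(6168.5028 + 306.25) = √6474.7528 = 80.465848
L = 4.75 × 80.465848 = 382.212780
V = π·1² × L = 3.141593 × 382.212780 = 1200.756861

L=382.213 V=1200.757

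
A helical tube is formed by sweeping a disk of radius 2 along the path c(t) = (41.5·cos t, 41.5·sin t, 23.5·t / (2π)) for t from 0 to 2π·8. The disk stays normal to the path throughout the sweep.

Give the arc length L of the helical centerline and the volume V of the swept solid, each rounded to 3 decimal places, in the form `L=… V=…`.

2πR = 2π·41.5 = 260.752190
per-turn = √(260.752190² + 23.5²) = √(67991.7047 + 552.25) = √68543.9547 = 261.809004
L = 8 × 261.809004 = 2094.472034
V = π·2² × L = 12.566371 × 2094.472034 = 26319.911823

L=2094.472 V=26319.912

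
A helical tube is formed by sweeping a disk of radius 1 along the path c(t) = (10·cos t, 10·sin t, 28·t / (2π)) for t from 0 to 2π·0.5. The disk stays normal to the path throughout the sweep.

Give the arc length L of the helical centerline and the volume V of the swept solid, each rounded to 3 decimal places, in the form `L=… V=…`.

2πR = 2π·10 = 62.831853
per-turn = √(62.831853² + 28²) = √(3947.8418 + 784) = √4731.8418 = 68.788384
L = 0.5 × 68.788384 = 34.394192
V = π·1² × L = 3.141593 × 34.394192 = 108.052541

L=34.394 V=108.053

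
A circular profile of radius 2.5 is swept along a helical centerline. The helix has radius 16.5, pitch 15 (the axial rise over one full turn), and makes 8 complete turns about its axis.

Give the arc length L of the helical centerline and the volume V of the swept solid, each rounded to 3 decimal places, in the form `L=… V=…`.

2πR = 2π·16.5 = 103.672558
per-turn = √(103.672558² + 15²) = √(10747.9992 + 225) = √10972.9992 = 104.752084
L = 8 × 104.752084 = 838.016675
V = π·2.5² × L = 19.634954 × 838.016675 = 16454.418945

L=838.017 V=16454.419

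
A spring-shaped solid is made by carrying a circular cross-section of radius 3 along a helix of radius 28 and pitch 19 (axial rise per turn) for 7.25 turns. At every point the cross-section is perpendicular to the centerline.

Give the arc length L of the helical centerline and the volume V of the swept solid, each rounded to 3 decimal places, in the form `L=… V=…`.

2πR = 2π·28 = 175.929189
per-turn = √(175.929189² + 19²) = √(30951.0794 + 361) = √31312.0794 = 176.952195
L = 7.25 × 176.952195 = 1282.903416
V = π·3² × L = 28.274334 × 1282.903416 = 36273.239509

L=1282.903 V=36273.240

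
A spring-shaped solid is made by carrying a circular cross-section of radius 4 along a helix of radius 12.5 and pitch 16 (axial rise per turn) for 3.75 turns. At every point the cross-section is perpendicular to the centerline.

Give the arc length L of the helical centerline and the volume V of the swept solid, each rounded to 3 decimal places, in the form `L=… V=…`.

L=300.574 V=15108.484

2πR = 2π·12.5 = 78.539816
per-turn = √(78.539816² + 16²) = √(6168.5028 + 256) = √6424.5028 = 80.152996
L = 3.75 × 80.152996 = 300.573735
V = π·4² × L = 50.265482 × 300.573735 = 15108.483784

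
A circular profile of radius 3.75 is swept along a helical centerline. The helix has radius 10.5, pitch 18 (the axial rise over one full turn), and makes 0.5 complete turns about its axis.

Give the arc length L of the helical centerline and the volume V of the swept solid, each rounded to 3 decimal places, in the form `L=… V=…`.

L=34.192 V=1510.576

2πR = 2π·10.5 = 65.973446
per-turn = √(65.973446² + 18²) = √(4352.4955 + 324) = √4676.4955 = 68.384907
L = 0.5 × 68.384907 = 34.192454
V = π·3.75² × L = 44.178647 × 34.192454 = 1510.576328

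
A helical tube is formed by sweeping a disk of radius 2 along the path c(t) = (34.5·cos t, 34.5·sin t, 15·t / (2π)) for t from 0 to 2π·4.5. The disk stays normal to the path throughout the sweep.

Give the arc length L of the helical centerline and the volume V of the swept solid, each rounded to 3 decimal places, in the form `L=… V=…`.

L=977.797 V=12287.361

2πR = 2π·34.5 = 216.769893
per-turn = √(216.769893² + 15²) = √(46989.1866 + 225) = √47214.1866 = 217.288257
L = 4.5 × 217.288257 = 977.797156
V = π·2² × L = 12.566371 × 977.797156 = 12287.361444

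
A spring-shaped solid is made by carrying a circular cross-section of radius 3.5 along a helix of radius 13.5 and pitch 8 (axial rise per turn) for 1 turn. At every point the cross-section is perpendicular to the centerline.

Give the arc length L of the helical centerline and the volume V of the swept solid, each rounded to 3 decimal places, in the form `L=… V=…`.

2πR = 2π·13.5 = 84.823002
per-turn = √(84.823002² + 8²) = √(7194.9416 + 64) = √7258.9416 = 85.199423
L = 1 × 85.199423 = 85.199423
V = π·3.5² × L = 38.484510 × 85.199423 = 3278.858031

L=85.199 V=3278.858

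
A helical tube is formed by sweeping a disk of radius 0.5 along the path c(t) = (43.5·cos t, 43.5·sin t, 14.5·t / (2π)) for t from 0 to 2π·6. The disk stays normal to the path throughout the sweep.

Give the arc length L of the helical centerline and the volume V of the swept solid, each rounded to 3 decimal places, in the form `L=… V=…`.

2πR = 2π·43.5 = 273.318561
per-turn = √(273.318561² + 14.5²) = √(74703.0357 + 210.25) = √74913.2857 = 273.702915
L = 6 × 273.702915 = 1642.217490
V = π·0.5² × L = 0.785398 × 1642.217490 = 1289.794601

L=1642.217 V=1289.795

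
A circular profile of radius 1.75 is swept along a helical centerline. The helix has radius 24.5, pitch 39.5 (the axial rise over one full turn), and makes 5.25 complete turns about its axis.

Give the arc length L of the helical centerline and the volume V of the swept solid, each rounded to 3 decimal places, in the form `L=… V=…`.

L=834.356 V=8027.450

2πR = 2π·24.5 = 153.938040
per-turn = √(153.938040² + 39.5²) = √(23696.9202 + 1560.25) = √25257.1702 = 158.925046
L = 5.25 × 158.925046 = 834.356490
V = π·1.75² × L = 9.621128 × 834.356490 = 8027.450174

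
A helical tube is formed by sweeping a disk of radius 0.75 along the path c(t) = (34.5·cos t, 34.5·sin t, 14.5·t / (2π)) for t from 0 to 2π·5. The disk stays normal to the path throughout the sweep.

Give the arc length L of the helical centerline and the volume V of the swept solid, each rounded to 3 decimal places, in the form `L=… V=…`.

2πR = 2π·34.5 = 216.769893
per-turn = √(216.769893² + 14.5²) = √(46989.1866 + 210.25) = √47199.4366 = 217.254313
L = 5 × 217.254313 = 1086.271565
V = π·0.75² × L = 1.767146 × 1086.271565 = 1919.600308

L=1086.272 V=1919.600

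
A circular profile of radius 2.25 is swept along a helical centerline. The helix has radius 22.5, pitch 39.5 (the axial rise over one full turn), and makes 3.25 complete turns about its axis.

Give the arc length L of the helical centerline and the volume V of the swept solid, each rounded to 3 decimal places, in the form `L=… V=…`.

2πR = 2π·22.5 = 141.371669
per-turn = √(141.371669² + 39.5²) = √(19985.9489 + 1560.25) = √21546.1989 = 146.786235
L = 3.25 × 146.786235 = 477.055265
V = π·2.25² × L = 15.904313 × 477.055265 = 7587.236164

L=477.055 V=7587.236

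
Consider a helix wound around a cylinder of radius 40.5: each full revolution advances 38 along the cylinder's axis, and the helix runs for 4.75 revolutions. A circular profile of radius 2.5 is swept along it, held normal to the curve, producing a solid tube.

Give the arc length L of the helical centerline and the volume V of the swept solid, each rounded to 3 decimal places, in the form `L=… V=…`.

L=1222.131 V=23996.477

2πR = 2π·40.5 = 254.469005
per-turn = √(254.469005² + 38²) = √(64754.4745 + 1444) = √66198.4745 = 257.290642
L = 4.75 × 257.290642 = 1222.130550
V = π·2.5² × L = 19.634954 × 1222.130550 = 23996.477228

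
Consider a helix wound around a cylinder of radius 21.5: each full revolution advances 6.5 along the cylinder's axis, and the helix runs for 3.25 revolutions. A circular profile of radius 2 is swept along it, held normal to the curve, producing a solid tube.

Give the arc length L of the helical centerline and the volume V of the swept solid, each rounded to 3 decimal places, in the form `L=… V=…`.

L=439.546 V=5523.492

2πR = 2π·21.5 = 135.088484
per-turn = √(135.088484² + 6.5²) = √(18248.8985 + 42.25) = √18291.1485 = 135.244773
L = 3.25 × 135.244773 = 439.545511
V = π·2² × L = 12.566371 × 439.545511 = 5523.491796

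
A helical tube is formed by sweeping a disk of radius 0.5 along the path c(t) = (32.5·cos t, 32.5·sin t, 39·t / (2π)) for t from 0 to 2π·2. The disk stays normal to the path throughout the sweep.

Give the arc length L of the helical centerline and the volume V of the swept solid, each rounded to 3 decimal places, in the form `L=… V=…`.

2πR = 2π·32.5 = 204.203522
per-turn = √(204.203522² + 39²) = √(41699.0786 + 1521) = √43220.0786 = 207.894393
L = 2 × 207.894393 = 415.788786
V = π·0.5² × L = 0.785398 × 415.788786 = 326.559749

L=415.789 V=326.560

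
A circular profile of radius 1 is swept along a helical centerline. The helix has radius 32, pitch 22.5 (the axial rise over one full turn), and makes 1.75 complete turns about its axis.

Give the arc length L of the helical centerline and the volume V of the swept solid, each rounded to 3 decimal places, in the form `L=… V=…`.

2πR = 2π·32 = 201.061930
per-turn = √(201.061930² + 22.5²) = √(40425.8996 + 506.25) = √40932.1496 = 202.316953
L = 1.75 × 202.316953 = 354.054668
V = π·1² × L = 3.141593 × 354.054668 = 1112.295545

L=354.055 V=1112.296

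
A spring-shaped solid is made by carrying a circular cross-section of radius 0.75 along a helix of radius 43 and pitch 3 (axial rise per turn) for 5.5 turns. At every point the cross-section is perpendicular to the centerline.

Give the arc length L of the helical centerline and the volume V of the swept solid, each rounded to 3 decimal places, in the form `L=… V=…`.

L=1486.065 V=2626.093

2πR = 2π·43 = 270.176968
per-turn = √(270.176968² + 3²) = √(72995.5942 + 9) = √73004.5942 = 270.193623
L = 5.5 × 270.193623 = 1486.064929
V = π·0.75² × L = 1.767146 × 1486.064929 = 2626.093498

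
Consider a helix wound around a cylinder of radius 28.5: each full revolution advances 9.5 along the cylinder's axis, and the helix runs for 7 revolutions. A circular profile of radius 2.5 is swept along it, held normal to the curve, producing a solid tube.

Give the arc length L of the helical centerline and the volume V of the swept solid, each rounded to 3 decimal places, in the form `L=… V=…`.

2πR = 2π·28.5 = 179.070781
per-turn = √(179.070781² + 9.5²) = √(32066.3447 + 90.25) = √32156.5947 = 179.322600
L = 7 × 179.322600 = 1255.258197
V = π·2.5² × L = 19.634954 × 1255.258197 = 24646.937056

L=1255.258 V=24646.937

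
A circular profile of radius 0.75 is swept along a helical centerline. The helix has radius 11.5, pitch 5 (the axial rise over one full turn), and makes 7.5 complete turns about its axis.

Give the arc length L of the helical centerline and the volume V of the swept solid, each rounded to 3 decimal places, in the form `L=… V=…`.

L=543.221 V=959.950

2πR = 2π·11.5 = 72.256631
per-turn = √(72.256631² + 5²) = √(5221.0207 + 25) = √5246.0207 = 72.429419
L = 7.5 × 72.429419 = 543.220642
V = π·0.75² × L = 1.767146 × 543.220642 = 959.950113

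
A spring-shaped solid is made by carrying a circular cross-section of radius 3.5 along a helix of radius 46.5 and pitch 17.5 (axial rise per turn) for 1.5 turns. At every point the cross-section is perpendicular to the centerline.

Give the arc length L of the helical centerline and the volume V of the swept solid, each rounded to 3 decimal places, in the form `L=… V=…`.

L=439.038 V=16896.148

2πR = 2π·46.5 = 292.168117
per-turn = √(292.168117² + 17.5²) = √(85362.2085 + 306.25) = √85668.4585 = 292.691746
L = 1.5 × 292.691746 = 439.037620
V = π·3.5² × L = 38.484510 × 439.037620 = 16896.147670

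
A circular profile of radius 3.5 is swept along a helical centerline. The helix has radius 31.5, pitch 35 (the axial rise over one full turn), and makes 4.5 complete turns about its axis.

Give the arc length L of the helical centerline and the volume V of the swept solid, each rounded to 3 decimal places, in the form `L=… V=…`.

2πR = 2π·31.5 = 197.920337
per-turn = √(197.920337² + 35²) = √(39172.4599 + 1225) = √40397.4599 = 200.991194
L = 4.5 × 200.991194 = 904.460371
V = π·3.5² × L = 38.484510 × 904.460371 = 34807.714190

L=904.460 V=34807.714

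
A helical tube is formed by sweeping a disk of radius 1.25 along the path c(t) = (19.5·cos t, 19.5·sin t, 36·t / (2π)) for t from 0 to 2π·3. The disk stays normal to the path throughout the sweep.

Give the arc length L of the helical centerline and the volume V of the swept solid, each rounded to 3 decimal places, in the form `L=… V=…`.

2πR = 2π·19.5 = 122.522113
per-turn = √(122.522113² + 36²) = √(15011.6683 + 1296) = √16307.6683 = 127.701481
L = 3 × 127.701481 = 383.104444
V = π·1.25² × L = 4.908739 × 383.104444 = 1880.559540

L=383.104 V=1880.560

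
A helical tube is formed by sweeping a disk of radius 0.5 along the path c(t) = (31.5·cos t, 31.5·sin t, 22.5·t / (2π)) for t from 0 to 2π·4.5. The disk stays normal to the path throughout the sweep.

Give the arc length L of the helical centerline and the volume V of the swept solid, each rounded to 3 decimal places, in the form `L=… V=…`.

2πR = 2π·31.5 = 197.920337
per-turn = √(197.920337² + 22.5²) = √(39172.4599 + 506.25) = √39678.7099 = 199.195155
L = 4.5 × 199.195155 = 896.378199
V = π·0.5² × L = 0.785398 × 896.378199 = 704.013791

L=896.378 V=704.014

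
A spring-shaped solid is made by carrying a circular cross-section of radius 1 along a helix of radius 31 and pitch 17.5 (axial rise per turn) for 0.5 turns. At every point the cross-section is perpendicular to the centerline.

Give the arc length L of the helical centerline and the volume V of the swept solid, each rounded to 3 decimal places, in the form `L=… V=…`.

L=97.782 V=307.190

2πR = 2π·31 = 194.778745
per-turn = √(194.778745² + 17.5²) = √(37938.7593 + 306.25) = √38245.0093 = 195.563313
L = 0.5 × 195.563313 = 97.781656
V = π·1² × L = 3.141593 × 97.781656 = 307.190133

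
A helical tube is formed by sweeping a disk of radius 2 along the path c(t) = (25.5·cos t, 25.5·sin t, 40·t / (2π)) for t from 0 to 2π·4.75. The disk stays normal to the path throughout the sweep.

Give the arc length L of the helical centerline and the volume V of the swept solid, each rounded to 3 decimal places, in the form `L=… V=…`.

2πR = 2π·25.5 = 160.221225
per-turn = √(160.221225² + 40²) = √(25670.8410 + 1600) = √27270.8410 = 165.138854
L = 4.75 × 165.138854 = 784.409556
V = π·2² × L = 12.566371 × 784.409556 = 9857.181191

L=784.410 V=9857.181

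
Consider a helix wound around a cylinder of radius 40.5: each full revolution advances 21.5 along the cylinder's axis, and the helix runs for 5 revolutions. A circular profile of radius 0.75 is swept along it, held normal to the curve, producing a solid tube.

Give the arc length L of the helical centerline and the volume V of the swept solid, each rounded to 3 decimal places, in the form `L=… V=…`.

2πR = 2π·40.5 = 254.469005
per-turn = √(254.469005² + 21.5²) = √(64754.4745 + 462.25) = √65216.7245 = 255.375654
L = 5 × 255.375654 = 1276.878268
V = π·0.75² × L = 1.767146 × 1276.878268 = 2256.430155

L=1276.878 V=2256.430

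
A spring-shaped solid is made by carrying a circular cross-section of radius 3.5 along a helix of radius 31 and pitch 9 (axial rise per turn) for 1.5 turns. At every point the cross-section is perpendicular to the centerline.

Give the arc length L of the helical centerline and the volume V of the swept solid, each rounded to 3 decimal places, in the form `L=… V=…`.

L=292.480 V=11255.943

2πR = 2π·31 = 194.778745
per-turn = √(194.778745² + 9²) = √(37938.7593 + 81) = √38019.7593 = 194.986562
L = 1.5 × 194.986562 = 292.479843
V = π·3.5² × L = 38.484510 × 292.479843 = 11255.943438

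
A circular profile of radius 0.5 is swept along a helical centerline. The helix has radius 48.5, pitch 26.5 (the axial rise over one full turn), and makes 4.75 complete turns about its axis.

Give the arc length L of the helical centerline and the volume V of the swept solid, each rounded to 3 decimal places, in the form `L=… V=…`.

L=1452.952 V=1141.146

2πR = 2π·48.5 = 304.734487
per-turn = √(304.734487² + 26.5²) = √(92863.1078 + 702.25) = √93565.3578 = 305.884550
L = 4.75 × 305.884550 = 1452.951612
V = π·0.5² × L = 0.785398 × 1452.951612 = 1141.145527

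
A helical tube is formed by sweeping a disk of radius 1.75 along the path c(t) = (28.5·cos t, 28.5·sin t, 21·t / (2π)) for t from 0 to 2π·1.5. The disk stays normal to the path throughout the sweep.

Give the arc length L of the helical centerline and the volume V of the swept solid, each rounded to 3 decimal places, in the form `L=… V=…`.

L=270.447 V=2602.004

2πR = 2π·28.5 = 179.070781
per-turn = √(179.070781² + 21²) = √(32066.3447 + 441) = √32507.3447 = 180.297933
L = 1.5 × 180.297933 = 270.446900
V = π·1.75² × L = 9.621128 × 270.446900 = 2602.004105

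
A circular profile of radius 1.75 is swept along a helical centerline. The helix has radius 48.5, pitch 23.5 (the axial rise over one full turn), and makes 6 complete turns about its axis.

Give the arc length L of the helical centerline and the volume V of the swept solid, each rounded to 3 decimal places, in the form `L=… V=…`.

L=1833.836 V=17643.566

2πR = 2π·48.5 = 304.734487
per-turn = √(304.734487² + 23.5²) = √(92863.1078 + 552.25) = √93415.3578 = 305.639261
L = 6 × 305.639261 = 1833.835565
V = π·1.75² × L = 9.621128 × 1833.835565 = 17643.565792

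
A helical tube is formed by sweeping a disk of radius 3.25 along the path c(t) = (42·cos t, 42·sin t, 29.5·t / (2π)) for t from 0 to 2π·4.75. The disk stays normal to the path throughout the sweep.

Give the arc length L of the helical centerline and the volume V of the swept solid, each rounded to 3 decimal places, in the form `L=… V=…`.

L=1261.303 V=41853.917

2πR = 2π·42 = 263.893783
per-turn = √(263.893783² + 29.5²) = √(69639.9287 + 870.25) = √70510.1787 = 265.537528
L = 4.75 × 265.537528 = 1261.303257
V = π·3.25² × L = 33.183072 × 1261.303257 = 41853.917297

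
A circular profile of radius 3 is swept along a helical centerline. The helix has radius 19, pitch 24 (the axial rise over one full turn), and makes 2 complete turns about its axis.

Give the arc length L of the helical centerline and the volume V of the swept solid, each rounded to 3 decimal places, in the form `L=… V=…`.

2πR = 2π·19 = 119.380521
per-turn = √(119.380521² + 24²) = √(14251.7088 + 576) = √14827.7088 = 121.769080
L = 2 × 121.769080 = 243.538159
V = π·3² × L = 28.274334 × 243.538159 = 6885.879228

L=243.538 V=6885.879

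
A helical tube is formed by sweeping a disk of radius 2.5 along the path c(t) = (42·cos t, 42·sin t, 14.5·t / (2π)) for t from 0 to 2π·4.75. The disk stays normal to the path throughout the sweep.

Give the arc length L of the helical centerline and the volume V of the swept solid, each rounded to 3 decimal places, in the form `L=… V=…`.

L=1255.386 V=24649.452

2πR = 2π·42 = 263.893783
per-turn = √(263.893783² + 14.5²) = √(69639.9287 + 210.25) = √69850.1787 = 264.291844
L = 4.75 × 264.291844 = 1255.386258
V = π·2.5² × L = 19.634954 × 1255.386258 = 24649.451528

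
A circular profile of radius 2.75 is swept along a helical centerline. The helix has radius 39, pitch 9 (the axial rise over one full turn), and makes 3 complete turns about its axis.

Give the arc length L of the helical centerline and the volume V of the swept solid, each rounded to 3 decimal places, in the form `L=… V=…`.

L=735.628 V=17477.275

2πR = 2π·39 = 245.044227
per-turn = √(245.044227² + 9²) = √(60046.6732 + 81) = √60127.6732 = 245.209448
L = 3 × 245.209448 = 735.628343
V = π·2.75² × L = 23.758294 × 735.628343 = 17477.274766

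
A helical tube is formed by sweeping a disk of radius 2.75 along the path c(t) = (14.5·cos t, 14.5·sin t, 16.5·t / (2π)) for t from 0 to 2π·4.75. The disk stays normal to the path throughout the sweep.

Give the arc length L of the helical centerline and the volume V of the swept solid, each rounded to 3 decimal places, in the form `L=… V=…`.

2πR = 2π·14.5 = 91.106187
per-turn = √(91.106187² + 16.5²) = √(8300.3373 + 272.25) = √8572.5873 = 92.588268
L = 4.75 × 92.588268 = 439.794271
V = π·2.75² × L = 23.758294 × 439.794271 = 10448.761790

L=439.794 V=10448.762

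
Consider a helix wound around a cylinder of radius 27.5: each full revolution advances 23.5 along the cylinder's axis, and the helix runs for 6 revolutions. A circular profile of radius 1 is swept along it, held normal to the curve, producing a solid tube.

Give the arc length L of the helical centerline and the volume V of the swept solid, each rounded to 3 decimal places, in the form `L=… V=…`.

2πR = 2π·27.5 = 172.787596
per-turn = √(172.787596² + 23.5²) = √(29855.5533 + 552.25) = √30407.8033 = 174.378334
L = 6 × 174.378334 = 1046.270003
V = π·1² × L = 3.141593 × 1046.270003 = 3286.954155

L=1046.270 V=3286.954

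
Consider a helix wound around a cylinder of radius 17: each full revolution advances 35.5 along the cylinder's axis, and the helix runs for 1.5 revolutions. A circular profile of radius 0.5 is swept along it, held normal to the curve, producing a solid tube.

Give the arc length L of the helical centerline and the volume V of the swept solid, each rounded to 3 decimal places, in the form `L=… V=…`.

2πR = 2π·17 = 106.814150
per-turn = √(106.814150² + 35.5²) = √(11409.2627 + 1260.25) = √12669.5127 = 112.558930
L = 1.5 × 112.558930 = 168.838395
V = π·0.5² × L = 0.785398 × 168.838395 = 132.605365

L=168.838 V=132.605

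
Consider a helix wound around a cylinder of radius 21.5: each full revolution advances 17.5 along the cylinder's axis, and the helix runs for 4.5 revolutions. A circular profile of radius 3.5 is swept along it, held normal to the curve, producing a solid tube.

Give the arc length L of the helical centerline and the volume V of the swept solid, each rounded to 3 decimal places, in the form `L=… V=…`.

L=612.978 V=23590.149

2πR = 2π·21.5 = 135.088484
per-turn = √(135.088484² + 17.5²) = √(18248.8985 + 306.25) = √18555.1485 = 136.217284
L = 4.5 × 136.217284 = 612.977779
V = π·3.5² × L = 38.484510 × 612.977779 = 23590.149480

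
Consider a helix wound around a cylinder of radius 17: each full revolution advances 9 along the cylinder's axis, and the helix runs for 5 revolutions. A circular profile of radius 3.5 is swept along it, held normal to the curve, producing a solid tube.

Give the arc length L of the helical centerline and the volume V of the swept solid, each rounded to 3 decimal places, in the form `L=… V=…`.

L=535.963 V=20626.282

2πR = 2π·17 = 106.814150
per-turn = √(106.814150² + 9²) = √(11409.2627 + 81) = √11490.2627 = 107.192643
L = 5 × 107.192643 = 535.963214
V = π·3.5² × L = 38.484510 × 535.963214 = 20626.281688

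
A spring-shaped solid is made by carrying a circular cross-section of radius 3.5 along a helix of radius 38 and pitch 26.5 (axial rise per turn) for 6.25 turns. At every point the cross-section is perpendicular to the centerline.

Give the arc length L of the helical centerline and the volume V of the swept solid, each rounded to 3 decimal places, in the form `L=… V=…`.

2πR = 2π·38 = 238.761042
per-turn = √(238.761042² + 26.5²) = √(57006.8350 + 702.25) = √57709.0850 = 240.227153
L = 6.25 × 240.227153 = 1501.419706
V = π·3.5² × L = 38.484510 × 1501.419706 = 57781.401700

L=1501.420 V=57781.402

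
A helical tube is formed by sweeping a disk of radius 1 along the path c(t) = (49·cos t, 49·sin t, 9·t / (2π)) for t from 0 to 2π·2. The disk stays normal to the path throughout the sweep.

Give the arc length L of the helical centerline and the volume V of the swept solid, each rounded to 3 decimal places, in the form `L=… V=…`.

L=616.015 V=1935.269

2πR = 2π·49 = 307.876080
per-turn = √(307.876080² + 9²) = √(94787.6807 + 81) = √94868.6807 = 308.007598
L = 2 × 308.007598 = 616.015197
V = π·1² × L = 3.141593 × 616.015197 = 1935.268817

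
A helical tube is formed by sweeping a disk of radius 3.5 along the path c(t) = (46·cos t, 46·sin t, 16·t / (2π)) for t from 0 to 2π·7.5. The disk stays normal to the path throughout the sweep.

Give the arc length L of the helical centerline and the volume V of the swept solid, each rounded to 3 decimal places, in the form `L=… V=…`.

2πR = 2π·46 = 289.026524
per-turn = √(289.026524² + 16²) = √(83536.3317 + 256) = √83792.3317 = 289.469051
L = 7.5 × 289.469051 = 2171.017885
V = π·3.5² × L = 38.484510 × 2171.017885 = 83550.559505

L=2171.018 V=83550.560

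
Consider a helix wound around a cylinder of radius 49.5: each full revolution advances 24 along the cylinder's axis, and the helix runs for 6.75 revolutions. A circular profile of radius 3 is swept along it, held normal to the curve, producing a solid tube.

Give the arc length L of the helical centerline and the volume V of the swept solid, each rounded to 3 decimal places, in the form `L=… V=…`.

L=2105.610 V=59534.733

2πR = 2π·49.5 = 311.017673
per-turn = √(311.017673² + 24²) = √(96731.9927 + 576) = √97307.9927 = 311.942291
L = 6.75 × 311.942291 = 2105.610462
V = π·3² × L = 28.274334 × 2105.610462 = 59534.733237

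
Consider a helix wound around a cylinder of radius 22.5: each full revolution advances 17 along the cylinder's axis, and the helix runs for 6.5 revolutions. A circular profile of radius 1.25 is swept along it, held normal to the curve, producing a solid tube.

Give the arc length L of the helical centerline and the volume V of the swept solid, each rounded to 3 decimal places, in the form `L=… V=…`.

L=925.536 V=4543.213

2πR = 2π·22.5 = 141.371669
per-turn = √(141.371669² + 17²) = √(19985.9489 + 289) = √20274.9489 = 142.390129
L = 6.5 × 142.390129 = 925.535840
V = π·1.25² × L = 4.908739 × 925.535840 = 4543.213432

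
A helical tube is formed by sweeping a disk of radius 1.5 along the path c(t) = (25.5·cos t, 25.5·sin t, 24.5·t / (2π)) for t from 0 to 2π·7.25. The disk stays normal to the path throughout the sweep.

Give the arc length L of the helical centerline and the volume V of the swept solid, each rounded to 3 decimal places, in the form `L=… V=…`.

L=1175.106 V=8306.335

2πR = 2π·25.5 = 160.221225
per-turn = √(160.221225² + 24.5²) = √(25670.8410 + 600.25) = √26271.0910 = 162.083593
L = 7.25 × 162.083593 = 1175.106048
V = π·1.5² × L = 7.068583 × 1175.106048 = 8306.335184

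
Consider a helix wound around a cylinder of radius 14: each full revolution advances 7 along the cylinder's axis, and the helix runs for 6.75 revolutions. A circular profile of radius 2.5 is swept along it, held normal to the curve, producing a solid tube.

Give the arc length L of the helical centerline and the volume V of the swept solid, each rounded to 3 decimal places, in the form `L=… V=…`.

2πR = 2π·14 = 87.964594
per-turn = √(87.964594² + 7²) = √(7737.7699 + 49) = √7786.7699 = 88.242676
L = 6.75 × 88.242676 = 595.638062
V = π·2.5² × L = 19.634954 × 595.638062 = 11695.326005

L=595.638 V=11695.326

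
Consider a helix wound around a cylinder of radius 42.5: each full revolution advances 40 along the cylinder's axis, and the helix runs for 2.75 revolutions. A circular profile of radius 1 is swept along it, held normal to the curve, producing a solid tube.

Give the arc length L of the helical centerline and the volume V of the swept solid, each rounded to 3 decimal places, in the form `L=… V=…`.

2πR = 2π·42.5 = 267.035376
per-turn = √(267.035376² + 40²) = √(71307.8918 + 1600) = √72907.8918 = 270.014614
L = 2.75 × 270.014614 = 742.540189
V = π·1² × L = 3.141593 × 742.540189 = 2332.758802

L=742.540 V=2332.759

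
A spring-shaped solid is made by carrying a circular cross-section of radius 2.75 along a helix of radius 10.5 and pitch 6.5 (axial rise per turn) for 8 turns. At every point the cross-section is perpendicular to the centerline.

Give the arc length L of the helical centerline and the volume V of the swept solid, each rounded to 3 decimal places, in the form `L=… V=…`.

L=530.343 V=12600.046

2πR = 2π·10.5 = 65.973446
per-turn = √(65.973446² + 6.5²) = √(4352.4955 + 42.25) = √4394.7455 = 66.292877
L = 8 × 66.292877 = 530.343016
V = π·2.75² × L = 23.758294 × 530.343016 = 12600.045530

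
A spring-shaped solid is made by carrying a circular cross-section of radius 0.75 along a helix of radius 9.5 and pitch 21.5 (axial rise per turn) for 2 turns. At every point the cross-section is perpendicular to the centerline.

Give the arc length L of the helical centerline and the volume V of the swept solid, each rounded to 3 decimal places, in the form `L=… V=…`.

2πR = 2π·9.5 = 59.690260
per-turn = √(59.690260² + 21.5²) = √(3562.9272 + 462.25) = √4025.1772 = 63.444284
L = 2 × 63.444284 = 126.888568
V = π·0.75² × L = 1.767146 × 126.888568 = 224.230609

L=126.889 V=224.231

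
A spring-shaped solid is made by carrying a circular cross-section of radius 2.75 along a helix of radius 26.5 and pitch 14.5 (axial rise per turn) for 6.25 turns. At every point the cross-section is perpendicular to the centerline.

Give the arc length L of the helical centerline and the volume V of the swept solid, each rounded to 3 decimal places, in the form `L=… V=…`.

L=1044.591 V=24817.704

2πR = 2π·26.5 = 166.504411
per-turn = √(166.504411² + 14.5²) = √(27723.7188 + 210.25) = √27933.9688 = 167.134583
L = 6.25 × 167.134583 = 1044.591142
V = π·2.75² × L = 23.758294 × 1044.591142 = 24817.703934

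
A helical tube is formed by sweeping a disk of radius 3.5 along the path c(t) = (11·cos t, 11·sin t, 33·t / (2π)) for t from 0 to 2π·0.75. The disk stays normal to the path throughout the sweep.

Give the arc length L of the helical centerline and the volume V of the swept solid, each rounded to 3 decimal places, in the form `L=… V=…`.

L=57.442 V=2210.620

2πR = 2π·11 = 69.115038
per-turn = √(69.115038² + 33²) = √(4776.8885 + 1089) = √5865.8885 = 76.589089
L = 0.75 × 76.589089 = 57.441817
V = π·3.5² × L = 38.484510 × 57.441817 = 2210.620167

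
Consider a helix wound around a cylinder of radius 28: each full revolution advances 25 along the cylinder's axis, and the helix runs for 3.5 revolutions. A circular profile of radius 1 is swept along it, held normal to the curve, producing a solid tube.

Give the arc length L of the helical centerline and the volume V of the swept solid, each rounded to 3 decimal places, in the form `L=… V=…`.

2πR = 2π·28 = 175.929189
per-turn = √(175.929189² + 25²) = √(30951.0794 + 625) = √31576.0794 = 177.696594
L = 3.5 × 177.696594 = 621.938078
V = π·1² × L = 3.141593 × 621.938078 = 1953.876096

L=621.938 V=1953.876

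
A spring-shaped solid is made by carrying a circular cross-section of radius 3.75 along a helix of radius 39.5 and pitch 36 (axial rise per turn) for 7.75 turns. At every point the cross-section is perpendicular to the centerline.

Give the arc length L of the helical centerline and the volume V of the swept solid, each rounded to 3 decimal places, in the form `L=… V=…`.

L=1943.570 V=85864.275

2πR = 2π·39.5 = 248.185820
per-turn = √(248.185820² + 36²) = √(61596.2011 + 1296) = √62892.2011 = 250.783175
L = 7.75 × 250.783175 = 1943.569609
V = π·3.75² × L = 44.178647 × 1943.569609 = 85864.275093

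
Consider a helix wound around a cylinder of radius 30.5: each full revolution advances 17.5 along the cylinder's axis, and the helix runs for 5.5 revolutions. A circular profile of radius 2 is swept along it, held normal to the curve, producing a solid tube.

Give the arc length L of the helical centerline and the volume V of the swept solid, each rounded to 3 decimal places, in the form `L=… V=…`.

2πR = 2π·30.5 = 191.637152
per-turn = √(191.637152² + 17.5²) = √(36724.7980 + 306.25) = √37031.0480 = 192.434529
L = 5.5 × 192.434529 = 1058.389910
V = π·2² × L = 12.566371 × 1058.389910 = 13300.119862

L=1058.390 V=13300.120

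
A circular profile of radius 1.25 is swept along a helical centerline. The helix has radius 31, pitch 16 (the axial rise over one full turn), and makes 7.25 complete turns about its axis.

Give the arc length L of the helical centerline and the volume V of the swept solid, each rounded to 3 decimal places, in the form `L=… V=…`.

2πR = 2π·31 = 194.778745
per-turn = √(194.778745² + 16²) = √(37938.7593 + 256) = √38194.7593 = 195.434796
L = 7.25 × 195.434796 = 1416.902268
V = π·1.25² × L = 4.908739 × 1416.902268 = 6955.202743

L=1416.902 V=6955.203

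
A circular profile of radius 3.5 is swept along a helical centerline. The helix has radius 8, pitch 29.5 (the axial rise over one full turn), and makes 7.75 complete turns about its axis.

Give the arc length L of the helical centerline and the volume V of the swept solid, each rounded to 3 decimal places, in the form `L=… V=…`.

2πR = 2π·8 = 50.265482
per-turn = √(50.265482² + 29.5²) = √(2526.6187 + 870.25) = √3396.8687 = 58.282662
L = 7.75 × 58.282662 = 451.690633
V = π·3.5² × L = 38.484510 × 451.690633 = 17383.092684

L=451.691 V=17383.093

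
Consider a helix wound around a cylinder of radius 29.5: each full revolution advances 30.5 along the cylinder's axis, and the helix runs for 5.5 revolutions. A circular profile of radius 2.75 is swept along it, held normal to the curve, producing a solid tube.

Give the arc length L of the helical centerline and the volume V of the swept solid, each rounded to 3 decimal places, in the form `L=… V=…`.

2πR = 2π·29.5 = 185.353967
per-turn = √(185.353967² + 30.5²) = √(34356.0929 + 930.25) = √35286.3429 = 187.846594
L = 5.5 × 187.846594 = 1033.156268
V = π·2.75² × L = 23.758294 × 1033.156268 = 24546.030812

L=1033.156 V=24546.031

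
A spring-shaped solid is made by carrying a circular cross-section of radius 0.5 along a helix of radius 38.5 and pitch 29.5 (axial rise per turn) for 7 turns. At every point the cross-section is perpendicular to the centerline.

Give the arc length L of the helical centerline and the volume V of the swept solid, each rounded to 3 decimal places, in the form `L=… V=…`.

L=1705.863 V=1339.782

2πR = 2π·38.5 = 241.902634
per-turn = √(241.902634² + 29.5²) = √(58516.8845 + 870.25) = √59387.1345 = 243.694757
L = 7 × 243.694757 = 1705.863298
V = π·0.5² × L = 0.785398 × 1705.863298 = 1339.781901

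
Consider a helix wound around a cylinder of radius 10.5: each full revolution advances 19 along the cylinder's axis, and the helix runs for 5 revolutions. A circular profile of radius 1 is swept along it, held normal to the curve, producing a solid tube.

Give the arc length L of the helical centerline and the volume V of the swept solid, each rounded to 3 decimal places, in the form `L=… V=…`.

L=343.275 V=1078.429

2πR = 2π·10.5 = 65.973446
per-turn = √(65.973446² + 19²) = √(4352.4955 + 361) = √4713.4955 = 68.654902
L = 5 × 68.654902 = 343.274509
V = π·1² × L = 3.141593 × 343.274509 = 1078.428676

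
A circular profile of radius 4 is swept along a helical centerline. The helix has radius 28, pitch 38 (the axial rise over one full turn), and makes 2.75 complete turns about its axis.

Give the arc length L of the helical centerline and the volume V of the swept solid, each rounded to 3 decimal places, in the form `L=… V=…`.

2πR = 2π·28 = 175.929189
per-turn = √(175.929189² + 38²) = √(30951.0794 + 1444) = √32395.0794 = 179.986331
L = 2.75 × 179.986331 = 494.962411
V = π·4² × L = 50.265482 × 494.962411 = 24879.524371

L=494.962 V=24879.524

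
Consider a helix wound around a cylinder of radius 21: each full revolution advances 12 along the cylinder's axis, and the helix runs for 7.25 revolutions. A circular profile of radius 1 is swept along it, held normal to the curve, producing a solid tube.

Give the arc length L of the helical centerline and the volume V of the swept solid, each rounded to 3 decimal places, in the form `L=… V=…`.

2πR = 2π·21 = 131.946891
per-turn = √(131.946891² + 12²) = √(17409.9822 + 144) = √17553.9822 = 132.491442
L = 7.25 × 132.491442 = 960.562953
V = π·1² × L = 3.141593 × 960.562953 = 3017.697518

L=960.563 V=3017.698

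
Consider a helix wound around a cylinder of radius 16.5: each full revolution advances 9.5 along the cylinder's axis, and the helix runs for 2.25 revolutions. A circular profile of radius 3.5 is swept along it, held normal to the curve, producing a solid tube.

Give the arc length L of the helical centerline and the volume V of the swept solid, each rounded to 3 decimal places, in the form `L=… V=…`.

2πR = 2π·16.5 = 103.672558
per-turn = √(103.672558² + 9.5²) = √(10747.9992 + 90.25) = √10838.2492 = 104.106912
L = 2.25 × 104.106912 = 234.240553
V = π·3.5² × L = 38.484510 × 234.240553 = 9014.632895

L=234.241 V=9014.633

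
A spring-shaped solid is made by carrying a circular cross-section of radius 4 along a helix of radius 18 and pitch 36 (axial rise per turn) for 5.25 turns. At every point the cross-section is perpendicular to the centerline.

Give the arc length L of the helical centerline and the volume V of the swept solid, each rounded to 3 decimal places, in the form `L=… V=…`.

L=623.116 V=31321.210

2πR = 2π·18 = 113.097336
per-turn = √(113.097336² + 36²) = √(12791.0073 + 1296) = √14087.0073 = 118.688699
L = 5.25 × 118.688699 = 623.115670
V = π·4² × L = 50.265482 × 623.115670 = 31321.209804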